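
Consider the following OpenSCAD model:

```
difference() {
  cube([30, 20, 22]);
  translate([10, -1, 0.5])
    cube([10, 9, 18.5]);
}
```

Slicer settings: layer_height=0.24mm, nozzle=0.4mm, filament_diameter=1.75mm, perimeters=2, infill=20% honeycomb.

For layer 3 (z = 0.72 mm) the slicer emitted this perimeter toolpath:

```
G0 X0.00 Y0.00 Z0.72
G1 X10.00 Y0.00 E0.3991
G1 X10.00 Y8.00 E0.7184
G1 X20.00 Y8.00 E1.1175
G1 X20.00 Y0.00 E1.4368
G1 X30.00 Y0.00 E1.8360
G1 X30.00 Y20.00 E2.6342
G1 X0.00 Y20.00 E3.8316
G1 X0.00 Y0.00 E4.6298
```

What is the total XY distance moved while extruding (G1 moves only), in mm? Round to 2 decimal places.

116.00 mm

Sum the Euclidean lengths of each G1 segment: total = 116.00 mm.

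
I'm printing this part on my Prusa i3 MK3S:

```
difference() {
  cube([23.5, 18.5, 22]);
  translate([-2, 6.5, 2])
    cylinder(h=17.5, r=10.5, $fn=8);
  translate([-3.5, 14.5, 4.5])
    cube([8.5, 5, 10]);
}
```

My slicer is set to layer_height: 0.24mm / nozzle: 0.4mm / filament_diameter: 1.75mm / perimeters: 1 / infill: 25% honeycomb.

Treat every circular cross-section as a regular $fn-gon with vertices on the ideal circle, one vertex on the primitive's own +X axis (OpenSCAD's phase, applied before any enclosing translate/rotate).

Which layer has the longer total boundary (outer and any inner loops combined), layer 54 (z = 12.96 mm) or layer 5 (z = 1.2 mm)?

Layer 54 (z = 12.96): the 23.5×18.5 cube contributes its full rectangle (perimeter 84.00 mm); the cylinder at (-2, 6.5): section is a regular 8-gon, circumradius r=10.5 (perimeter = 2·8·10.500·sin(180°/8) = 64.29 mm); the cube at (-3.5, 14.5) (footprint 8.5×5) is included at this height (perimeter 27.00 mm); Taking the first minus the rest: starting from the 23.5×18.5 cube, the r=10.5 cylinder at (-2, 6.5) partially overlaps it — only the 104.29 mm² overlap (of its 311.83 mm²) is removed, clipping the outline; the 8.5×5 cube at (-3.5, 14.5) partially overlaps it — only the 16.63 mm² overlap (of its 42.50 mm²) is removed, clipping the outline — boundary = 76.23 mm. So its perimeter = 76.23 mm. Layer 5 (z = 1.2): the 23.5×18.5 cube contributes its full rectangle (perimeter 84.00 mm); the cylinder at (-2, 6.5) is not intersected at this z (z outside [2, 19.5]); the cube at (-3.5, 14.5) is not intersected at this z (z outside [4.5, 14.5]); After the difference (first − rest): none of the subtracted shapes is present at this height, so the 23.5×18.5 cube is unchanged — boundary = 84.00 mm. So its perimeter = 84.00 mm. Layer 5 is larger (84.00 vs 76.23 mm).

layer 5 (z = 1.2 mm)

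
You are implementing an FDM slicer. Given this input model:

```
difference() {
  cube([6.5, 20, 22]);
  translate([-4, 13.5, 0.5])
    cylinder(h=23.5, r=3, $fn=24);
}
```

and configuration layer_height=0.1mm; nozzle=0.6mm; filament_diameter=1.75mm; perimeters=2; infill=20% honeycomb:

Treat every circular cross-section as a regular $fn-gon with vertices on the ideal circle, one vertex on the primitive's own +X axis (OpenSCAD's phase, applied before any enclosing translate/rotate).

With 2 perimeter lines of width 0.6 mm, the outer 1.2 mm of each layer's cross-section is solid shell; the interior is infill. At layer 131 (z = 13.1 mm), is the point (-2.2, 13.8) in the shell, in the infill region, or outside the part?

outside

At z = 13.1 mm: the cube is present — its section is the full 6.5×20 rectangle; the r=3 cylinder at (-4, 13.5) gives a regular 24-gon of circumradius 3 (constant along its height); Subtracting the remaining from the first: starting from the 6.5×20 cube, the r=3 cylinder at (-4, 13.5) misses the remaining region (no effect) — 1 connected region. Overall, the cross-section is a single solid region. The nearest boundary edge runs (0.00, 0.00)→(0.00, 20.00); distance from the point to it = 2.20 mm. The point is not inside any of the regions above, so it lies outside the cross-section (2.20 mm from the nearest boundary).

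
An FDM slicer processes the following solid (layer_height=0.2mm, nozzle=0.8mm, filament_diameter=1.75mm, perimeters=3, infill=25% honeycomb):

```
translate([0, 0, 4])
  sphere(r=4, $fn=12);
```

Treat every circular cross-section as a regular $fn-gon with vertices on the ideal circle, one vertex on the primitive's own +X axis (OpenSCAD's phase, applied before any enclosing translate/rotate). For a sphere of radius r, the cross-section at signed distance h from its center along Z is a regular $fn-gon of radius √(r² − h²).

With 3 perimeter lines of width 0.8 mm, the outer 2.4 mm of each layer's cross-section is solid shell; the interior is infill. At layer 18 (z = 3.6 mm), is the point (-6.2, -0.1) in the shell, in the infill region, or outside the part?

At z = 3.6 mm: the r=4 sphere slices to a regular 12-gon of circumradius 3.980 (√(r²−h²) with h=0.4 from center). Overall, the cross-section is a single solid region. The nearest boundary edge runs (-3.45, 1.99)→(-3.98, 0.00); distance from the point to it = 2.22 mm. The point is not inside any of the regions above, so it lies outside the cross-section (2.22 mm from the nearest boundary).

outside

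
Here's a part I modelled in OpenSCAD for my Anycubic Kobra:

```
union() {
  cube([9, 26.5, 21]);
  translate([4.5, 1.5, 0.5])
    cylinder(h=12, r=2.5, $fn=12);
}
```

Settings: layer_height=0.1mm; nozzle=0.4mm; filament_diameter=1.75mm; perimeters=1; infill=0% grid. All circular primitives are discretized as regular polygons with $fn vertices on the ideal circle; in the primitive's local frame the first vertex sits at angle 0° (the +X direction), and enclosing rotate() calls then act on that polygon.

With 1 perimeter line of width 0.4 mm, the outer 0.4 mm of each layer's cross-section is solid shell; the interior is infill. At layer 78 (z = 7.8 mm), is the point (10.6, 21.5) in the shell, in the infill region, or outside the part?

At z = 7.8 mm: the 9×26.5 cube contributes its full rectangle; the r=2.5 cylinder at (4.5, 1.5) contributes a regular 12-gon of circumradius 2.5; Merging all regions: the regions partially overlap (shared area 16.23 mm²), so overlapping operands fuse into one piece — 1 connected region. Overall, the cross-section is a single solid region. The nearest boundary edge runs (9.00, 26.50)→(9.00, 0.00); distance from the point to it = 1.60 mm. The point is not inside any of the regions above, so it lies outside the cross-section (1.60 mm from the nearest boundary).

outside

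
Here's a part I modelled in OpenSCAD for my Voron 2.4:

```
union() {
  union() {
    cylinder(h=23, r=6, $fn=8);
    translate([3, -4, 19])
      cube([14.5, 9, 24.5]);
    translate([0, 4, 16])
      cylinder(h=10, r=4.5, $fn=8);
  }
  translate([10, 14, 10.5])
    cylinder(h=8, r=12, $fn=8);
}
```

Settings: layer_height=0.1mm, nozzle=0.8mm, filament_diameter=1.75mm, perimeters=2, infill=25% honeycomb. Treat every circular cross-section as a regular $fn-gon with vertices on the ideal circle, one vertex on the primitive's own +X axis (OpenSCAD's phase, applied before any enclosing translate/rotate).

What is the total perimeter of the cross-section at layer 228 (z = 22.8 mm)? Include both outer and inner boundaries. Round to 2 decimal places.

At z = 22.8 mm: the r=6 cylinder gives a regular 8-gon of circumradius 6 (constant along its height) (perimeter = 2·8·6.000·sin(180°/8) = 36.74 mm); the cube at (3, -4) (footprint 14.5×9) is included at this height (perimeter 47.00 mm); the r=4.5 cylinder at (0, 4) gives a regular 8-gon of circumradius 4.5 (constant along its height) (perimeter = 2·8·4.500·sin(180°/8) = 27.55 mm); Taking the union: the regions partially overlap (shared area 56.83 mm²), so the edge portions inside another operand are dropped and the merged outline is re-measured after clipping — boundary = 66.63 mm; the cylinder at (10, 14) is not intersected at this z (z outside [10.5, 18.5]); Combining (union): only the result so far is present, so the union is just that shape — boundary = 66.63 mm. Overall, the cross-section is a single solid region. Total boundary length (outer) = 66.63 mm.

66.63 mm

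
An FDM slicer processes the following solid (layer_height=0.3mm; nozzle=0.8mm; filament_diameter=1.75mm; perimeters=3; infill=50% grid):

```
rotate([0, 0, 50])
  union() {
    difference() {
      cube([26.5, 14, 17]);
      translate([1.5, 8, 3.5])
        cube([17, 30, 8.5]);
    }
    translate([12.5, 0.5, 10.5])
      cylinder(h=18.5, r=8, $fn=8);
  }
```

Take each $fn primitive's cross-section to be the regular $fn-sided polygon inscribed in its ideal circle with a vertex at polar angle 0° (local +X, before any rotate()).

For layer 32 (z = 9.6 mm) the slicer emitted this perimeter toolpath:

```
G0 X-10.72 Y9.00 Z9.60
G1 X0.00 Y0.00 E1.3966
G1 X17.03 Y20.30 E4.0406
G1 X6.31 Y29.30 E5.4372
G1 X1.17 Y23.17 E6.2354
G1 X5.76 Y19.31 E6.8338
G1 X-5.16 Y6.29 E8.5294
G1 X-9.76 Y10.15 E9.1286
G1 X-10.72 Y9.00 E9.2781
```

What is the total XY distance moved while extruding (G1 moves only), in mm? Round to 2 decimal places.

Sum the Euclidean lengths of each G1 segment: total = 92.98 mm.

92.98 mm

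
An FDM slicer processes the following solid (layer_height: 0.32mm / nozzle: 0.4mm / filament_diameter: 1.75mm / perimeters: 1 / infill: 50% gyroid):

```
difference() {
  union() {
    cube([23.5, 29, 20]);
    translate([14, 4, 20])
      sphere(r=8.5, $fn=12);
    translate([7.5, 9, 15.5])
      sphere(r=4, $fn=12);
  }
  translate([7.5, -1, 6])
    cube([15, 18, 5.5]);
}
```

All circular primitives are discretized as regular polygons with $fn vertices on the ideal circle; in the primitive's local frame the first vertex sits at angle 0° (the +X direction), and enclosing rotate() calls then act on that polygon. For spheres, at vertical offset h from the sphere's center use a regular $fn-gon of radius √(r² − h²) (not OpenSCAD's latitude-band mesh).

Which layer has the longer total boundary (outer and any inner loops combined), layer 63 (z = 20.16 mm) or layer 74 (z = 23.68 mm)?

Layer 63 (z = 20.16): the cube is absent (z outside [0, 20]); the r=8.5 sphere at (14, 4) slices to a regular 12-gon of circumradius 8.498 (√(r²−h²) with h=0.16 from center) (perimeter = 2·12·8.498·sin(180°/12) = 52.79 mm); the sphere at (7.5, 9) does not reach this height (|z−center|=4.660 > r=4); Merging all regions: only the r=8.5 sphere at (14, 4) is present, so the union is just that shape — boundary = 52.79 mm; the cube at (7.5, -1) is absent (z outside [6, 11.5]); Taking the first minus the rest: none of the subtracted shapes is present at this height, so the result so far is unchanged — boundary = 52.79 mm. So its perimeter = 52.79 mm. Layer 74 (z = 23.68): the cube is not intersected at this z (z outside [0, 20]); the r=8.5 sphere at (14, 4) contributes a regular 12-gon of circumradius √(8.5²−3.68²) = 7.662 (perimeter = 2·12·7.662·sin(180°/12) = 47.59 mm); the sphere at (7.5, 9) does not reach this height (|z−center|=8.180 > r=4); Taking the union: only the r=8.5 sphere at (14, 4) is present, so the union is just that shape — boundary = 47.59 mm; the cube at (7.5, -1) is not intersected at this z (z outside [6, 11.5]); Taking the first minus the rest: none of the subtracted shapes is present at this height, so that combined region is unchanged — boundary = 47.59 mm. So its perimeter = 47.59 mm. Layer 63 is larger (52.79 vs 47.59 mm).

layer 63 (z = 20.16 mm)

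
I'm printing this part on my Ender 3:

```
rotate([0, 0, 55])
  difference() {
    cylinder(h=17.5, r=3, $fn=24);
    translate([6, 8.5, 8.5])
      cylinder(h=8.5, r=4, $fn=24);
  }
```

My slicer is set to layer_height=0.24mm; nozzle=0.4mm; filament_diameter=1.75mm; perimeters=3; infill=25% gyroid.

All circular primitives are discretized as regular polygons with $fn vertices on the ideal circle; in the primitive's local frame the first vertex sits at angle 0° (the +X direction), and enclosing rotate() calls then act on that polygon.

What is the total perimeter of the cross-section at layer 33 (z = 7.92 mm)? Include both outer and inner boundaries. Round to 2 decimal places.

At z = 7.92 mm: the r=3 cylinder gives a regular 24-gon of circumradius 3 (constant along its height) (perimeter = 2·24·3.000·sin(180°/24) = 18.80 mm); the cylinder at (6, 8.5) is not intersected at this z (z outside [8.5, 17]); Taking the first minus the rest: none of the subtracted shapes is present at this height, so the r=3 cylinder is unchanged — boundary = 18.80 mm; (whole slice rotated 55° about Z — lengths, areas and connectivity unchanged). Overall, the cross-section is a single solid region. Total boundary length (outer) = 18.80 mm.

18.80 mm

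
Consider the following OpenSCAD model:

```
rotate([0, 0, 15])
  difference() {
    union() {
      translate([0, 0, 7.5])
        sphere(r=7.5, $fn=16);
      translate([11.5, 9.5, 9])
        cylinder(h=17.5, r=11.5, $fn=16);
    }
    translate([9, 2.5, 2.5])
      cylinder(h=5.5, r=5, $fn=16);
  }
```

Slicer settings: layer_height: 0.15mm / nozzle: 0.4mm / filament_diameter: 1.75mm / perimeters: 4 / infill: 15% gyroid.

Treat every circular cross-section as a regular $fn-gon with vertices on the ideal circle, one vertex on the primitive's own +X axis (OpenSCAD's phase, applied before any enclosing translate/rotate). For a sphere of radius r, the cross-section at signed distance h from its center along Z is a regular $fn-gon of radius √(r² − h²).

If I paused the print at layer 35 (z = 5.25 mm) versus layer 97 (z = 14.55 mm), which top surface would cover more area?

layer 97 (z = 14.55 mm)

Layer 35 (z = 5.25): the sphere: section is a regular 16-gon, circumradius = √(r²−h²) = √(7.5²−2.25²) = 7.155 (area = (16/2)·7.155²·sin(360°/16) = 156.71 mm²); the cylinder at (11.5, 9.5) is not intersected at this z (z outside [9, 26.5]); Merging all regions: only the r=7.5 sphere is present, so the union is just that shape — area = 156.71 mm²; the r=5 cylinder at (9, 2.5) contributes a regular 16-gon of circumradius 5 (area = (16/2)·5.000²·sin(360°/16) = 76.54 mm²); Subtracting the remaining from the first: starting from that combined region (156.71 mm²), the r=5 cylinder at (9, 2.5) partially overlaps it — only the 13.36 mm² overlap (of its 76.54 mm²) is removed, clipping the outline — area = 143.35 mm²; (rotated 15° about Z; rotation is an isometry so areas/perimeters/island counts are preserved). So its area = 143.35 mm². Layer 97 (z = 14.55): the sphere: section is a regular 16-gon, circumradius = √(r²−h²) = √(7.5²−7.05²) = 2.559 (area = (16/2)·2.559²·sin(360°/16) = 20.04 mm²); the r=11.5 cylinder at (11.5, 9.5) contributes a regular 16-gon of circumradius 11.5 (area = (16/2)·11.500²·sin(360°/16) = 404.88 mm²); Merging all regions: the 2 present regions are separate (no shared area or edge), so areas and boundary lengths simply add and each stays a separate island — area = 424.92 mm²; the cylinder at (9, 2.5) is absent (z outside [2.5, 8]); Taking the first minus the rest: none of the subtracted shapes is present at this height, so the result so far is unchanged — area = 424.92 mm²; (rotated 15° about Z; rotation is an isometry so areas/perimeters/island counts are preserved). So its area = 424.92 mm². Layer 97 is larger (424.92 vs 143.35 mm²).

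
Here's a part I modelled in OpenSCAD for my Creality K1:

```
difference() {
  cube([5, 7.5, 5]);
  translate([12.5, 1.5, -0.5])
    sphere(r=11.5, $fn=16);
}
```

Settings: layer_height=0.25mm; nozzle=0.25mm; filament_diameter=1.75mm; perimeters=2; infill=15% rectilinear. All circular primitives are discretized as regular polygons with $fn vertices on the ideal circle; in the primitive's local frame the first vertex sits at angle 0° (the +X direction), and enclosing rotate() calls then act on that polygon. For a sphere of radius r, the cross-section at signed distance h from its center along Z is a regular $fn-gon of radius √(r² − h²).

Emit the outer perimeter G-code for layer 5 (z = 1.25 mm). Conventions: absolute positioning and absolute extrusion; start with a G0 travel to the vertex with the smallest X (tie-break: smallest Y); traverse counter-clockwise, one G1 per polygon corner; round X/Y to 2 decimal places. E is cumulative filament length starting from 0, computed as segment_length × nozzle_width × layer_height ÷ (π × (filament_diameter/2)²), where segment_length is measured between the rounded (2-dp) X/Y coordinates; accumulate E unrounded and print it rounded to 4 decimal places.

At z = 1.25 mm: the 5×7.5 cube contributes its full rectangle; the r=11.5 sphere at (12.5, 1.5) slices to a regular 16-gon of circumradius 11.366 (√(r²−h²) with h=1.75 from center); Taking the first minus the rest: starting from the 5×7.5 cube, the r=11.5 sphere at (12.5, 1.5) partially overlaps it — only the 24.55 mm² overlap (of its 395.50 mm²) is removed, clipping the outline — 1 connected region. The outline is a single polygon with 6 vertices. Extrusion per mm of travel: 0.25 × 0.25 / (π × 0.875²) = 0.025984. Accumulating E over each segment gives final E = 0.5191.

G0 X0.00 Y0.00 Z1.25
G1 X1.43 Y0.00 E0.0372
G1 X1.13 Y1.50 E0.0769
G1 X2.00 Y5.85 E0.1922
G1 X3.10 Y7.50 E0.2437
G1 X0.00 Y7.50 E0.3243
G1 X0.00 Y0.00 E0.5191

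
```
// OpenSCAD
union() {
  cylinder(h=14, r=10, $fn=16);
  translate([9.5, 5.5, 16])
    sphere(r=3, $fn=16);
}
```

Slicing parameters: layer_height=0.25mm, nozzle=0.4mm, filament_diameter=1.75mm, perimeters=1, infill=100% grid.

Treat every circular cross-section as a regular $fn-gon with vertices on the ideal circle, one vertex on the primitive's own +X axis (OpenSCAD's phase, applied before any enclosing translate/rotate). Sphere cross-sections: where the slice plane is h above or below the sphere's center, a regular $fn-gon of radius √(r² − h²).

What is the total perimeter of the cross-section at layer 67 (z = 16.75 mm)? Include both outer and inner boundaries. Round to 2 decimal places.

At z = 16.75 mm: the cylinder does not reach this height (z outside [0, 14]); the r=3 sphere at (9.5, 5.5) slices to a regular 16-gon of circumradius 2.905 (√(r²−h²) with h=0.75 from center) (perimeter = 2·16·2.905·sin(180°/16) = 18.13 mm); Combining (union): only the r=3 sphere at (9.5, 5.5) is present, so the union is just that shape — boundary = 18.13 mm. Overall, the cross-section is a single solid region. Total boundary length (outer) = 18.13 mm.

18.13 mm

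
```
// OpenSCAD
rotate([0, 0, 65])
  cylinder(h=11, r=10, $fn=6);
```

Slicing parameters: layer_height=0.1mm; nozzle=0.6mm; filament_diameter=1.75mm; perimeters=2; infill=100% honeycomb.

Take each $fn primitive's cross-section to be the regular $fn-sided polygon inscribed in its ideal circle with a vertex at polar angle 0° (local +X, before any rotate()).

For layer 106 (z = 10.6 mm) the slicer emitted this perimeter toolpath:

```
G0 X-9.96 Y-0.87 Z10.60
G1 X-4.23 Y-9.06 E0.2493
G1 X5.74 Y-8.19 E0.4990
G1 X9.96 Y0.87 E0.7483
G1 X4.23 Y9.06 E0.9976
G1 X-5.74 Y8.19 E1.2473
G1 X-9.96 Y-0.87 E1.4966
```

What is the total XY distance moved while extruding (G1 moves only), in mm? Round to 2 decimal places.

Sum the Euclidean lengths of each G1 segment: total = 60.00 mm.

60.00 mm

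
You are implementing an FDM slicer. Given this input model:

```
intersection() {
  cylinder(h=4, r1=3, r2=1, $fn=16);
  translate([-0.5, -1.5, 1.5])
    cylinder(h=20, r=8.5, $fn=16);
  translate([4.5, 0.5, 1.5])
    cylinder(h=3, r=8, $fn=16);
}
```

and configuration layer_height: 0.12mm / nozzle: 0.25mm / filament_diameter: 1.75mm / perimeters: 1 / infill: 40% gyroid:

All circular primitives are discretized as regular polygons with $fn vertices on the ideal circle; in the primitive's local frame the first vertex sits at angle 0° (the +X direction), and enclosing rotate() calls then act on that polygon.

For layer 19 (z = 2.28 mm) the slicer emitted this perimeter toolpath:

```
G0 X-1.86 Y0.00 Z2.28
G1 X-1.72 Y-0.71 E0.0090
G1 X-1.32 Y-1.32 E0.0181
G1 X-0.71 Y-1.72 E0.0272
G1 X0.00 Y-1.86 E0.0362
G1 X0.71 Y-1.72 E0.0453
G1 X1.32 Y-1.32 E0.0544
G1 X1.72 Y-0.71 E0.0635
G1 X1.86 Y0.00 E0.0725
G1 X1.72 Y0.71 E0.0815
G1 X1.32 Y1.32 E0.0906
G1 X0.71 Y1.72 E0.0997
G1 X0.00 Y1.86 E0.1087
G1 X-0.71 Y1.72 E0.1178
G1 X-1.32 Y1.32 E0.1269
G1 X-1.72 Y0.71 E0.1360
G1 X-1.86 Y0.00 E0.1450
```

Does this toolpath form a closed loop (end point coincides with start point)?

Start point (G0): (-1.86, 0.00). End point (last G1): the path returns to the start — closed.

yes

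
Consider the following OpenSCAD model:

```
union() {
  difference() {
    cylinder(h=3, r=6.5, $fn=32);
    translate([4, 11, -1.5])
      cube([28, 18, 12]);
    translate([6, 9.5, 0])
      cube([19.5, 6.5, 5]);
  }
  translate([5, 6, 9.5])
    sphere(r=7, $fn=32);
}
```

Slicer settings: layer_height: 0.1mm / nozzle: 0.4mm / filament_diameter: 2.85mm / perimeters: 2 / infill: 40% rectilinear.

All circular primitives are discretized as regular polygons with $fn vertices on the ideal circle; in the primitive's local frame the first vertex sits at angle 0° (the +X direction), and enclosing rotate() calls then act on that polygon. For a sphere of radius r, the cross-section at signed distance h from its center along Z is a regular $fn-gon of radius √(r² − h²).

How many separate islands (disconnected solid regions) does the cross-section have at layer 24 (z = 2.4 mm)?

1

At z = 2.4 mm: the cylinder: section is a regular 32-gon, circumradius r=6.5; the cube at (4, 11) is present — its section is the full 28×18 rectangle; the 19.5×6.5 cube at (6, 9.5) contributes its full rectangle; Taking the first minus the rest: starting from the r=6.5 cylinder, the 28×18 cube at (4, 11) misses the remaining region (no effect); the 19.5×6.5 cube at (6, 9.5) misses the remaining region (no effect) — 1 connected region; the sphere at (5, 6) is not intersected at this z (|z−center|=7.100 > r=7); Combining (union): only the result so far is present, so the union is just that shape — 1 connected region. Overall, the cross-section is a single solid region. Island count = 1.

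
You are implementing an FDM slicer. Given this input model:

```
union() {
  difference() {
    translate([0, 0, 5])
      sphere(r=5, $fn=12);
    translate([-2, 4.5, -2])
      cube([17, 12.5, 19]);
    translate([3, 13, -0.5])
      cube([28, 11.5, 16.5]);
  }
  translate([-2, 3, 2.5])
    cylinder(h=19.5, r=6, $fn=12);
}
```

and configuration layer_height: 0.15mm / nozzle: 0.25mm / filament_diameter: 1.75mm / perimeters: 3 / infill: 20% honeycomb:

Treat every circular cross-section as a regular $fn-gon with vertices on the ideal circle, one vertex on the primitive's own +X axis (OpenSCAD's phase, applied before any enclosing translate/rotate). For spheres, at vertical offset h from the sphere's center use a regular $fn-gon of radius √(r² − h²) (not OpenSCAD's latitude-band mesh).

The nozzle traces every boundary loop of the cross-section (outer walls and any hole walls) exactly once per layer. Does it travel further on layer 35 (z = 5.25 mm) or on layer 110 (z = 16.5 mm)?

Layer 35 (z = 5.25): the sphere: section is a regular 12-gon, circumradius = √(r²−h²) = √(5²−0.25²) = 4.994 (perimeter = 2·12·4.994·sin(180°/12) = 31.02 mm); the cube at (-2, 4.5) is present — its section is the full 17×12.5 rectangle (perimeter 59.00 mm); the cube at (3, 13) is present — its section is the full 28×11.5 rectangle (perimeter 79.00 mm); After the difference (first − rest): starting from the r=5 sphere, the 17×12.5 cube at (-2, 4.5) partially overlaps it — only the 0.91 mm² overlap (of its 212.50 mm²) is removed, clipping the outline; the 28×11.5 cube at (3, 13) misses the remaining region (no effect) — boundary = 30.89 mm; the r=6 cylinder at (-2, 3) gives a regular 12-gon of circumradius 6 (constant along its height) (perimeter = 2·12·6.000·sin(180°/12) = 37.27 mm); Taking the union: the regions partially overlap (shared area 50.88 mm²), so the edge portions inside another operand are dropped and the merged outline is re-measured after clipping — boundary = 41.81 mm. So its perimeter = 41.81 mm. Layer 110 (z = 16.5): the sphere does not reach this height (|z−center|=11.500 > r=5); the 17×12.5 cube at (-2, 4.5) contributes its full rectangle (perimeter 59.00 mm); the cube at (3, 13) is absent (z outside [-0.5, 16]); Taking the first minus the rest: the first operand is absent here, so nothing remains; the r=6 cylinder at (-2, 3) gives a regular 12-gon of circumradius 6 (constant along its height) (perimeter = 2·12·6.000·sin(180°/12) = 37.27 mm); Combining (union): only the r=6 cylinder at (-2, 3) is present, so the union is just that shape — boundary = 37.27 mm. So its perimeter = 37.27 mm. Layer 35 is larger (41.81 vs 37.27 mm).

layer 35 (z = 5.25 mm)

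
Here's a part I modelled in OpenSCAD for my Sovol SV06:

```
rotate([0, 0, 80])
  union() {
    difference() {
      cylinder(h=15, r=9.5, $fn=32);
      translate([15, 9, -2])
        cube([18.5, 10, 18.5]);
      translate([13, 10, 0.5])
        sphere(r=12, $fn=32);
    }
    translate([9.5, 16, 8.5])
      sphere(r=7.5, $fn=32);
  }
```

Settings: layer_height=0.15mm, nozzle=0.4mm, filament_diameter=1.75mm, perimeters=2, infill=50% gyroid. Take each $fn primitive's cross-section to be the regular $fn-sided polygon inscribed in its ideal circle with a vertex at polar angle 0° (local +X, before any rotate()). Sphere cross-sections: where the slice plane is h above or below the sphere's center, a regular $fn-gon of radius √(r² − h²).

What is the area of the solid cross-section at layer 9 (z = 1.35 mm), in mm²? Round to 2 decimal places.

At z = 1.35 mm: the r=9.5 cylinder gives a regular 32-gon of circumradius 9.5 (constant along its height) (area = (32/2)·9.500²·sin(360°/32) = 281.71 mm²); the cube at (15, 9) is present — its section is the full 18.5×10 rectangle (area 185.00 mm²); the sphere at (13, 10): section is a regular 32-gon, circumradius = √(r²−h²) = √(12²−0.85²) = 11.970 (area = (32/2)·11.970²·sin(360°/32) = 447.23 mm²); Subtracting the remaining from the first: starting from the r=9.5 cylinder (281.71 mm²), the 18.5×10 cube at (15, 9) misses the remaining region (no effect); the r=12 sphere at (13, 10) partially overlaps it — only the 46.58 mm² overlap (of its 447.23 mm²) is removed, clipping the outline — area = 235.13 mm²; the r=7.5 sphere at (9.5, 16) contributes a regular 32-gon of circumradius √(7.5²−7.15²) = 2.264 (area = (32/2)·2.264²·sin(360°/32) = 16.01 mm²); Combining (union): the 2 present regions are separate (no shared area or edge), so areas and boundary lengths simply add and each stays a separate island — area = 251.14 mm²; (rotated 80° about Z; rotation is an isometry so areas/perimeters/island counts are preserved). Overall, the cross-section has 2 separate islands. Net area = 251.14 mm².

251.14 mm²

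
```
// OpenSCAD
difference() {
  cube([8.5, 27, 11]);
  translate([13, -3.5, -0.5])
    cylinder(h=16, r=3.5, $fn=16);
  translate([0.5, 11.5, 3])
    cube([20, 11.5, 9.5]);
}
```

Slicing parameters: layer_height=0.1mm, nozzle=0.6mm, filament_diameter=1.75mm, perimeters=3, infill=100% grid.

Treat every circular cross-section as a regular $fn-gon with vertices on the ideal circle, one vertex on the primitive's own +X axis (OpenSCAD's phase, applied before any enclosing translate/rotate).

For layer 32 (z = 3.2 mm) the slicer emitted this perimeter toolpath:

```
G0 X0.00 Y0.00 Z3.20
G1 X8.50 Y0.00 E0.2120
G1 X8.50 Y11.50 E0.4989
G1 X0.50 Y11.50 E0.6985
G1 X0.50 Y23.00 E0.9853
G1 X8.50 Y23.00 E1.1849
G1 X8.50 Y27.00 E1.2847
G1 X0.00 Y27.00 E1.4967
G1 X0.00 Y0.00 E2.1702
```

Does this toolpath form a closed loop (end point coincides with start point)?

yes

Start point (G0): (0.00, 0.00). End point (last G1): the path returns to the start — closed.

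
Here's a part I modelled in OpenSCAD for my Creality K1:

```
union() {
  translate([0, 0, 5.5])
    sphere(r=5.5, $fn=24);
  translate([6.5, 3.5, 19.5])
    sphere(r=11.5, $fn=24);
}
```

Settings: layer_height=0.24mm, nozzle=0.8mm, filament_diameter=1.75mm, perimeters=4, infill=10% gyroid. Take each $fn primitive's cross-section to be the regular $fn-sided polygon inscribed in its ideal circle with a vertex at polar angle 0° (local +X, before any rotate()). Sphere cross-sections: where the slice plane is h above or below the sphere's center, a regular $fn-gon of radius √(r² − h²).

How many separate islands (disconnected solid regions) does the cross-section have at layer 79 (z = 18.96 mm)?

1

At z = 18.96 mm: the sphere is absent (|z−center|=13.460 > r=5.5); the r=11.5 sphere at (6.5, 3.5) slices to a regular 24-gon of circumradius 11.487 (√(r²−h²) with h=0.54 from center); Combining (union): only the r=11.5 sphere at (6.5, 3.5) is present, so the union is just that shape — 1 connected region. Overall, the cross-section is a single solid region. Island count = 1.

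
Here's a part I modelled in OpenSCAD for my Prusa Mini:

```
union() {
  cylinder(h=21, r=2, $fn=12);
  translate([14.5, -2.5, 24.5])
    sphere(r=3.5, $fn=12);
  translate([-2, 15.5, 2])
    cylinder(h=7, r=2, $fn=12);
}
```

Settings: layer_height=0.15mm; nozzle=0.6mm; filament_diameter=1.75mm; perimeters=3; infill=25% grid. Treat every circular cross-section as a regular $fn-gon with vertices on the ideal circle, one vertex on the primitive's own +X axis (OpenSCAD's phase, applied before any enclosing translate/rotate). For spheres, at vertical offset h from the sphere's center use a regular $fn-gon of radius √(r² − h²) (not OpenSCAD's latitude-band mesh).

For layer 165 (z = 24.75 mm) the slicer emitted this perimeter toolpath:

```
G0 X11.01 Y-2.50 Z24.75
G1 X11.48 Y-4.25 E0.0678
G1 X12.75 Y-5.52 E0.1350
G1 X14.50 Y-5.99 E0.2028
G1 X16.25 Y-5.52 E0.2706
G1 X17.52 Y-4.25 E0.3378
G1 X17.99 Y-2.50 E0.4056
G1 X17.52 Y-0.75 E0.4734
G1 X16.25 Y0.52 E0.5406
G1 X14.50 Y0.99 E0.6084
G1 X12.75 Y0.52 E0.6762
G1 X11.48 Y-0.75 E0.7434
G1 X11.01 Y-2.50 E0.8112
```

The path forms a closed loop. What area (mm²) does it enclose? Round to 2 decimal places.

36.55 mm²

Apply the shoelace formula to the sequence of (X, Y) vertices; enclosed area = 36.55 mm².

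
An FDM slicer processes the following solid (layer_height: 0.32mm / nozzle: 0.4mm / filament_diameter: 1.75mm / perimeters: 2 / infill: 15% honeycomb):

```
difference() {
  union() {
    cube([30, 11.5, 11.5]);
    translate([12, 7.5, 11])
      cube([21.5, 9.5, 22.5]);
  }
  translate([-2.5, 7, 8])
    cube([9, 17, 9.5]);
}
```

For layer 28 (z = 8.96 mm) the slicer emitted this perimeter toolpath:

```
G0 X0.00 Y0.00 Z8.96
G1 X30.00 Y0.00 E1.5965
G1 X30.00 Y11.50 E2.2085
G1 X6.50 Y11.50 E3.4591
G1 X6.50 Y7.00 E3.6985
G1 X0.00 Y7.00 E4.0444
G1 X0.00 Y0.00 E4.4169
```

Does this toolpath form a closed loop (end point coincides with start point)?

Start point (G0): (0.00, 0.00). End point (last G1): the path returns to the start — closed.

yes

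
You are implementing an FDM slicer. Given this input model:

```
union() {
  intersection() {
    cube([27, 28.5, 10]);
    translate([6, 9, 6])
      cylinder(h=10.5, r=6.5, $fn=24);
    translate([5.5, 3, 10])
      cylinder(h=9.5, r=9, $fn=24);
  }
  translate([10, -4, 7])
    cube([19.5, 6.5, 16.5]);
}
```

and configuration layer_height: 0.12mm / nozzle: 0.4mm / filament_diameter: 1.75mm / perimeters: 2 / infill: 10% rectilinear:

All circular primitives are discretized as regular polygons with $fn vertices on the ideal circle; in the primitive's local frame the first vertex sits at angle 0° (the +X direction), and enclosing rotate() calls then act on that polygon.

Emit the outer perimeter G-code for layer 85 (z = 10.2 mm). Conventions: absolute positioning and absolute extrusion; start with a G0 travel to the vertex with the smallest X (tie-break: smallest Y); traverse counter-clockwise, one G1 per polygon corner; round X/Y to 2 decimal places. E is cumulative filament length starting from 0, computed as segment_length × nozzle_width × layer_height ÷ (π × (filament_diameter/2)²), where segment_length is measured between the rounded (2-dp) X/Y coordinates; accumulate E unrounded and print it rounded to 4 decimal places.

At z = 10.2 mm: the cube does not reach this height (z outside [0, 10]); the r=6.5 cylinder at (6, 9) gives a regular 24-gon of circumradius 6.5 (constant along its height); the r=9 cylinder at (5.5, 3) gives a regular 24-gon of circumradius 9 (constant along its height); Taking the intersection: at least one operand is absent at this height, so nothing remains; the cube at (10, -4) is present — its section is the full 19.5×6.5 rectangle; Merging all regions: only the 19.5×6.5 cube at (10, -4) is present, so the union is just that shape — 1 connected region. The outline is a single polygon with 4 vertices. Extrusion per mm of travel: 0.4 × 0.12 / (π × 0.875²) = 0.019956. Accumulating E over each segment gives final E = 1.0377.

G0 X10.00 Y-4.00 Z10.20
G1 X29.50 Y-4.00 E0.3891
G1 X29.50 Y2.50 E0.5189
G1 X10.00 Y2.50 E0.9080
G1 X10.00 Y-4.00 E1.0377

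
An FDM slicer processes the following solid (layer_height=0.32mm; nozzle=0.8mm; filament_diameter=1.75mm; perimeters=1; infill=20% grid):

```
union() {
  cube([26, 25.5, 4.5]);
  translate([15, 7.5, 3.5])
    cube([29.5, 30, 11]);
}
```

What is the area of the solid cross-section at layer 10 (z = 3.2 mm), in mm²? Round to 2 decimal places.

663.00 mm²

At z = 3.2 mm: the cube is present — its section is the full 26×25.5 rectangle (area 663.00 mm²); the cube at (15, 7.5) is absent (z outside [3.5, 14.5]); Combining (union): only the 26×25.5 cube is present, so the union is just that shape — area = 663.00 mm². Overall, the cross-section is a single solid region. Net area = 663.00 mm².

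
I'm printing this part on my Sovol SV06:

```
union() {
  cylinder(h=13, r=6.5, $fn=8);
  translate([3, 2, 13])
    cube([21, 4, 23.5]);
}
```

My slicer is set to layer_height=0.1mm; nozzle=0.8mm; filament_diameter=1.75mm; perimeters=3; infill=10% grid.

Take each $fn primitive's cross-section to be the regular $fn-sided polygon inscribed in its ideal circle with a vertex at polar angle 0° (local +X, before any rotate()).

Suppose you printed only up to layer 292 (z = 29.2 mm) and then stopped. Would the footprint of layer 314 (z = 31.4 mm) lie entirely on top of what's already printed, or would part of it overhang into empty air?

Compare the two slices. At z = 29.2: the cylinder is absent (z outside [0, 13]); the 21×4 cube at (3, 2) contributes its full rectangle (area 84.00 mm²); Merging all regions: only the 21×4 cube at (3, 2) is present, so the union is just that shape — area = 84.00 mm². At z = 31.4: the cylinder does not reach this height (z outside [0, 13]); the cube at (3, 2) (footprint 21×4) is included at this height (area 84.00 mm²); Merging all regions: only the 21×4 cube at (3, 2) is present, so the union is just that shape — area = 84.00 mm². Checking containment: the cross-section at z = 31.4 is a subset of the cross-section at z = 29.2.

entirely on top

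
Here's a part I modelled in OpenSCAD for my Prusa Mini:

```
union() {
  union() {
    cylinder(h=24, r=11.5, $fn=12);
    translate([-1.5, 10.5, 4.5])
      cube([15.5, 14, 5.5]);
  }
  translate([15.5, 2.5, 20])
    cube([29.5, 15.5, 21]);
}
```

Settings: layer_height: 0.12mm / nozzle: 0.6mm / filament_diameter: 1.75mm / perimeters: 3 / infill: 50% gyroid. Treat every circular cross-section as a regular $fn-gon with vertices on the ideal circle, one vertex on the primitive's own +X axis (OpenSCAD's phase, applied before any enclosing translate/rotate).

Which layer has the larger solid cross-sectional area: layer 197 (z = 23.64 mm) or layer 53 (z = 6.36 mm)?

Layer 197 (z = 23.64): the cylinder: section is a regular 12-gon, circumradius r=11.5 (area = (12/2)·11.500²·sin(360°/12) = 396.75 mm²); the cube at (-1.5, 10.5) does not reach this height (z outside [4.5, 10]); Combining (union): only the r=11.5 cylinder is present, so the union is just that shape — area = 396.75 mm²; the 29.5×15.5 cube at (15.5, 2.5) contributes its full rectangle (area 457.25 mm²); Combining (union): the 2 present regions are separate (no shared area or edge), so areas and boundary lengths simply add and each stays a separate island — area = 854.00 mm². So its area = 854.00 mm². Layer 53 (z = 6.36): the cylinder: section is a regular 12-gon, circumradius r=11.5 (area = (12/2)·11.500²·sin(360°/12) = 396.75 mm²); the 15.5×14 cube at (-1.5, 10.5) contributes its full rectangle (area 217.00 mm²); Combining (union): the regions partially overlap — summed areas 613.75 mm² minus the doubly-counted overlap 3.06 mm² gives 610.69 mm² — area = 610.69 mm²; the cube at (15.5, 2.5) is not intersected at this z (z outside [20, 41]); Combining (union): only the result so far is present, so the union is just that shape — area = 610.69 mm². So its area = 610.69 mm². Layer 197 is larger (854.00 vs 610.69 mm²).

layer 197 (z = 23.64 mm)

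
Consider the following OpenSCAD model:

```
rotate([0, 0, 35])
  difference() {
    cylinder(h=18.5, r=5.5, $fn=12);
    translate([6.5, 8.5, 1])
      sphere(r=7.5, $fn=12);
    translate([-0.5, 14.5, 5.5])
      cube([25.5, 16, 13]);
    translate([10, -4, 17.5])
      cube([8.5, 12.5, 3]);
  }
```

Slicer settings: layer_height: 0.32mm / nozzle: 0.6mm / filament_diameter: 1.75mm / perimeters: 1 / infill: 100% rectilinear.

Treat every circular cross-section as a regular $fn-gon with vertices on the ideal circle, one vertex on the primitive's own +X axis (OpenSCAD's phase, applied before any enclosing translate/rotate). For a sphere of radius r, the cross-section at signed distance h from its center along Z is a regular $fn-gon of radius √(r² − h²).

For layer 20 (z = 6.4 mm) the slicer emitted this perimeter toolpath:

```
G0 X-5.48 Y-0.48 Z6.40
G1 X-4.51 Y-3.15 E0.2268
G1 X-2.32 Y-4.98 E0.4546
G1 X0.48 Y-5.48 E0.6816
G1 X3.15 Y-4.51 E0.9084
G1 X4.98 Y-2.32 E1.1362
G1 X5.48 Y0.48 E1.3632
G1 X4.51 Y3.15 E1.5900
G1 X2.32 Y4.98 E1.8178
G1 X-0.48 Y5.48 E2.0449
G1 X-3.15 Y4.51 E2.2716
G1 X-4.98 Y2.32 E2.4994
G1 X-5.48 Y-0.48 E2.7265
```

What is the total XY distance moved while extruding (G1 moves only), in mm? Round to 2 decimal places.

Sum the Euclidean lengths of each G1 segment: total = 34.16 mm.

34.16 mm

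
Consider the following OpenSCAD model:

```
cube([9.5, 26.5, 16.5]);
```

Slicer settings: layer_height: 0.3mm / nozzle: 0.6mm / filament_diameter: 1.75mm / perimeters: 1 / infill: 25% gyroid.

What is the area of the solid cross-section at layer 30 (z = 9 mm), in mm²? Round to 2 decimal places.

At z = 9 mm: the cube (footprint 9.5×26.5) is included at this height (area 251.75 mm²). Overall, the cross-section is a single solid region. Net area = 251.75 mm².

251.75 mm²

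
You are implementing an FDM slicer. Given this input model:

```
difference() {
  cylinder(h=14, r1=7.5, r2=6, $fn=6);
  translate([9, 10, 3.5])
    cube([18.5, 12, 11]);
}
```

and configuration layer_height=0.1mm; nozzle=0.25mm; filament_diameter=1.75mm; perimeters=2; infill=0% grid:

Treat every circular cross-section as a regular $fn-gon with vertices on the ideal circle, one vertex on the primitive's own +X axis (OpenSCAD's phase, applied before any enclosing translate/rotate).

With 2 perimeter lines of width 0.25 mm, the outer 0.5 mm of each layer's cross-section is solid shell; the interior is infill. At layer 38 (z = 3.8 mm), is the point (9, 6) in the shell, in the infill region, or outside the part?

At z = 3.8 mm: the cone contributes a regular 6-gon of circumradius 7.093 (interpolated between r1=7.5 and r2=6 at t=0.271); the cube at (9, 10) is present — its section is the full 18.5×12 rectangle; After the difference (first − rest): starting from the cone, the 18.5×12 cube at (9, 10) misses the remaining region (no effect) — 1 connected region. Overall, the cross-section is a single solid region. The nearest boundary edge runs (3.55, 6.14)→(7.09, 0.00); distance from the point to it = 4.65 mm. The point is not inside any of the regions above, so it lies outside the cross-section (4.65 mm from the nearest boundary).

outside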